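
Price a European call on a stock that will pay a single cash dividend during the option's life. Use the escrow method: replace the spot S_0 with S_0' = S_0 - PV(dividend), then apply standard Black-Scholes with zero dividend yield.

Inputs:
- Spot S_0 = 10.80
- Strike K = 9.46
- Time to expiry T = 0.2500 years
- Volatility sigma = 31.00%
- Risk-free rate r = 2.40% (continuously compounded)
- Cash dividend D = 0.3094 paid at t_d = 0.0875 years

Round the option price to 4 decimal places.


Answer: Price = 1.3051

Derivation:
PV(D) = D * exp(-r * t_d) = 0.3094 * 0.99790220 = 0.30875094
S_0' = S_0 - PV(D) = 10.8000 - 0.30875094 = 10.49124906
d1 = (ln(S_0'/K) + (r + sigma^2/2)*T) / (sigma*sqrt(T)) = 0.78375228
d2 = d1 - sigma*sqrt(T) = 0.62875228
exp(-rT) = 0.99401796
N(d1) = 0.78340726; N(d2) = 0.73524438
C = S_0' * N(d1) - K * exp(-rT) * N(d2) = 10.49124906 * 0.78340726 - 9.4600 * 0.99401796 * 0.73524438 = 1.3051


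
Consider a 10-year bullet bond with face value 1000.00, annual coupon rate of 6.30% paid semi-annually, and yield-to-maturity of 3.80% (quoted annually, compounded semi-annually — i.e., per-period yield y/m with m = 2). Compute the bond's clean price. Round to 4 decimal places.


Coupon per period c = face * coupon_rate / m = 31.500000
Periods per year m = 2; per-period yield y/m = 0.019000
Number of cashflows N = 20
Cashflows (t years, CF_t, discount factor 1/(1+y/m)^(m*t), PV):
  t = 0.5000: CF_t = 31.500000, DF = 0.981354, PV = 30.912659
  t = 1.0000: CF_t = 31.500000, DF = 0.963056, PV = 30.336270
  t = 1.5000: CF_t = 31.500000, DF = 0.945099, PV = 29.770628
  t = 2.0000: CF_t = 31.500000, DF = 0.927477, PV = 29.215533
  t = 2.5000: CF_t = 31.500000, DF = 0.910184, PV = 28.670788
  t = 3.0000: CF_t = 31.500000, DF = 0.893213, PV = 28.136200
  t = 3.5000: CF_t = 31.500000, DF = 0.876558, PV = 27.611580
  t = 4.0000: CF_t = 31.500000, DF = 0.860214, PV = 27.096742
  t = 4.5000: CF_t = 31.500000, DF = 0.844175, PV = 26.591504
  t = 5.0000: CF_t = 31.500000, DF = 0.828434, PV = 26.095686
  t = 5.5000: CF_t = 31.500000, DF = 0.812988, PV = 25.609113
  t = 6.0000: CF_t = 31.500000, DF = 0.797829, PV = 25.131612
  t = 6.5000: CF_t = 31.500000, DF = 0.782953, PV = 24.663015
  t = 7.0000: CF_t = 31.500000, DF = 0.768354, PV = 24.203155
  t = 7.5000: CF_t = 31.500000, DF = 0.754028, PV = 23.751869
  t = 8.0000: CF_t = 31.500000, DF = 0.739968, PV = 23.308998
  t = 8.5000: CF_t = 31.500000, DF = 0.726171, PV = 22.874385
  t = 9.0000: CF_t = 31.500000, DF = 0.712631, PV = 22.447875
  t = 9.5000: CF_t = 31.500000, DF = 0.699343, PV = 22.029318
  t = 10.0000: CF_t = 1031.500000, DF = 0.686304, PV = 707.922233
Price P = sum_t PV_t = 1206.379166

Answer: Price = 1206.3792


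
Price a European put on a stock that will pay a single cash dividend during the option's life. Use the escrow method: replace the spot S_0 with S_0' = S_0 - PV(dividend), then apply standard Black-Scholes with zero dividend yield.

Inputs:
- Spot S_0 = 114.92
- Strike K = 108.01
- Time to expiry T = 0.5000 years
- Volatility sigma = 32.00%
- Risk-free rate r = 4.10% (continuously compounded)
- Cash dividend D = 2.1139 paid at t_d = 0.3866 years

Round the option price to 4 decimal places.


Answer: Price = 6.7300

Derivation:
PV(D) = D * exp(-r * t_d) = 2.1139 * 0.98427436 = 2.08065757
S_0' = S_0 - PV(D) = 114.9200 - 2.08065757 = 112.83934243
d1 = (ln(S_0'/K) + (r + sigma^2/2)*T) / (sigma*sqrt(T)) = 0.39704595
d2 = d1 - sigma*sqrt(T) = 0.17077178
exp(-rT) = 0.97970870
N(-d1) = 0.34566679; N(-d2) = 0.43220161
P = K * exp(-rT) * N(-d2) - S_0' * N(-d1) = 108.0100 * 0.97970870 * 0.43220161 - 112.83934243 * 0.34566679 = 6.7300


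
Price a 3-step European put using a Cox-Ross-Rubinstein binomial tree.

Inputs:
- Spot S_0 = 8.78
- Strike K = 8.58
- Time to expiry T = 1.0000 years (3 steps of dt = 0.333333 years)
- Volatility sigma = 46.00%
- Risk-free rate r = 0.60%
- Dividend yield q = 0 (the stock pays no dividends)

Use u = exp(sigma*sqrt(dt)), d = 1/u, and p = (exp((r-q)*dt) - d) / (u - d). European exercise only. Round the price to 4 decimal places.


dt = T/N = 0.333333
u = exp(sigma*sqrt(dt)) = 1.304189; d = 1/u = 0.766760
p = (exp((r-q)*dt) - d) / (u - d) = 0.437717
Discount per step: exp(-r*dt) = 0.998002
Stock lattice S(k, i) with i counting down-moves:
  k=0: S(0,0) = 8.7800
  k=1: S(1,0) = 11.4508; S(1,1) = 6.7322
  k=2: S(2,0) = 14.9340; S(2,1) = 8.7800; S(2,2) = 5.1619
  k=3: S(3,0) = 19.4767; S(3,1) = 11.4508; S(3,2) = 6.7322; S(3,3) = 3.9580
Terminal payoffs V(N, i) = max(K - S_T, 0):
  V(3,0) = 0.000000; V(3,1) = 0.000000; V(3,2) = 1.847845; V(3,3) = 4.622023
Backward induction: V(k, i) = exp(-r*dt) * [p * V(k+1, i) + (1-p) * V(k+1, i+1)].
  V(2,0) = exp(-r*dt) * [p*0.000000 + (1-p)*0.000000] = 0.000000
  V(2,1) = exp(-r*dt) * [p*0.000000 + (1-p)*1.847845] = 1.036935
  V(2,2) = exp(-r*dt) * [p*1.847845 + (1-p)*4.622023] = 3.400908
  V(1,0) = exp(-r*dt) * [p*0.000000 + (1-p)*1.036935] = 0.581886
  V(1,1) = exp(-r*dt) * [p*1.036935 + (1-p)*3.400908] = 2.361429
  V(0,0) = exp(-r*dt) * [p*0.581886 + (1-p)*2.361429] = 1.579330

Answer: Price = V(0,0) = 1.5793


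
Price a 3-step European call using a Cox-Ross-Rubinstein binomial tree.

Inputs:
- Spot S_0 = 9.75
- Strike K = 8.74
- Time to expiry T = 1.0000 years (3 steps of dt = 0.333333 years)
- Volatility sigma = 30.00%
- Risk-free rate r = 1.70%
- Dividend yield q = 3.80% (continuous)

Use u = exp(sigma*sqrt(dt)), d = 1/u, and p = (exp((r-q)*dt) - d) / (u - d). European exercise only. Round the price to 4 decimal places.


Answer: Price = V(0,0) = 1.5313

Derivation:
dt = T/N = 0.333333
u = exp(sigma*sqrt(dt)) = 1.189110; d = 1/u = 0.840965
p = (exp((r-q)*dt) - d) / (u - d) = 0.436770
Discount per step: exp(-r*dt) = 0.994349
Stock lattice S(k, i) with i counting down-moves:
  k=0: S(0,0) = 9.7500
  k=1: S(1,0) = 11.5938; S(1,1) = 8.1994
  k=2: S(2,0) = 13.7863; S(2,1) = 9.7500; S(2,2) = 6.8954
  k=3: S(3,0) = 16.3935; S(3,1) = 11.5938; S(3,2) = 8.1994; S(3,3) = 5.7988
Terminal payoffs V(N, i) = max(S_T - K, 0):
  V(3,0) = 7.653461; V(3,1) = 2.853822; V(3,2) = 0.000000; V(3,3) = 0.000000
Backward induction: V(k, i) = exp(-r*dt) * [p * V(k+1, i) + (1-p) * V(k+1, i+1)].
  V(2,0) = exp(-r*dt) * [p*7.653461 + (1-p)*2.853822] = 4.922190
  V(2,1) = exp(-r*dt) * [p*2.853822 + (1-p)*0.000000] = 1.239421
  V(2,2) = exp(-r*dt) * [p*0.000000 + (1-p)*0.000000] = 0.000000
  V(1,0) = exp(-r*dt) * [p*4.922190 + (1-p)*1.239421] = 2.831853
  V(1,1) = exp(-r*dt) * [p*1.239421 + (1-p)*0.000000] = 0.538283
  V(0,0) = exp(-r*dt) * [p*2.831853 + (1-p)*0.538283] = 1.531344


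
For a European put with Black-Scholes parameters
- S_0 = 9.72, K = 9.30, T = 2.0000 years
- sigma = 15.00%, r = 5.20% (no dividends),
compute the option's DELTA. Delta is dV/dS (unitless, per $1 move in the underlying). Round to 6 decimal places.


Answer: Delta = -0.210539

Derivation:
d1 = 0.8045518388; d2 = 0.5924198045
phi(d1) = 0.2886355776; exp(-qT) = 1.0000000000; exp(-rT) = 0.9012252974
N(-d1) = 0.2105391718
Delta = -exp(-qT) * N(-d1) = -1.0000000000 * 0.2105391718 = -0.210539


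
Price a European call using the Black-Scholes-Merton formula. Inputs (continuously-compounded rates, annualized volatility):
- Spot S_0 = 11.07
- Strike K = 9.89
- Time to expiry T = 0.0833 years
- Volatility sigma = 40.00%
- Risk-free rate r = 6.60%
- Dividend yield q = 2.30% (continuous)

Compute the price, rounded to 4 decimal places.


d1 = (ln(S/K) + (r - q + 0.5*sigma^2) * T) / (sigma * sqrt(T)) = 1.06508221
d2 = d1 - sigma * sqrt(T) = 0.94963526
exp(-rT) = 0.99451729; exp(-qT) = 0.99808593
C = S_0 * exp(-qT) * N(d1) - K * exp(-rT) * N(d2)
N(d1) = 0.85658064; N(d2) = 0.82885119
C = 11.0700 * 0.99808593 * 0.85658064 - 9.8900 * 0.99451729 * 0.82885119 = 1.3118

Answer: Price = 1.3118


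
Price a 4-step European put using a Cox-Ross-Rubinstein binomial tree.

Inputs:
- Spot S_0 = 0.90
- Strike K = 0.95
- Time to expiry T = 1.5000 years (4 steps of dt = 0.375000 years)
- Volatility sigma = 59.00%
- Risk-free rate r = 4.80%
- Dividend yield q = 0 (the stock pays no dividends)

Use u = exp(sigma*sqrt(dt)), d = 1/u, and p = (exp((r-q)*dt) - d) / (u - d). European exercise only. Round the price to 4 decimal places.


dt = T/N = 0.375000
u = exp(sigma*sqrt(dt)) = 1.435194; d = 1/u = 0.696770
p = (exp((r-q)*dt) - d) / (u - d) = 0.435242
Discount per step: exp(-r*dt) = 0.982161
Stock lattice S(k, i) with i counting down-moves:
  k=0: S(0,0) = 0.9000
  k=1: S(1,0) = 1.2917; S(1,1) = 0.6271
  k=2: S(2,0) = 1.8538; S(2,1) = 0.9000; S(2,2) = 0.4369
  k=3: S(3,0) = 2.6606; S(3,1) = 1.2917; S(3,2) = 0.6271; S(3,3) = 0.3044
  k=4: S(4,0) = 3.8184; S(4,1) = 1.8538; S(4,2) = 0.9000; S(4,3) = 0.4369; S(4,4) = 0.2121
Terminal payoffs V(N, i) = max(K - S_T, 0):
  V(4,0) = 0.000000; V(4,1) = 0.000000; V(4,2) = 0.050000; V(4,3) = 0.513060; V(4,4) = 0.737871
Backward induction: V(k, i) = exp(-r*dt) * [p * V(k+1, i) + (1-p) * V(k+1, i+1)].
  V(3,0) = exp(-r*dt) * [p*0.000000 + (1-p)*0.000000] = 0.000000
  V(3,1) = exp(-r*dt) * [p*0.000000 + (1-p)*0.050000] = 0.027734
  V(3,2) = exp(-r*dt) * [p*0.050000 + (1-p)*0.513060] = 0.305960
  V(3,3) = exp(-r*dt) * [p*0.513060 + (1-p)*0.737871] = 0.628606
  V(2,0) = exp(-r*dt) * [p*0.000000 + (1-p)*0.027734] = 0.015384
  V(2,1) = exp(-r*dt) * [p*0.027734 + (1-p)*0.305960] = 0.181567
  V(2,2) = exp(-r*dt) * [p*0.305960 + (1-p)*0.628606] = 0.479469
  V(1,0) = exp(-r*dt) * [p*0.015384 + (1-p)*0.181567] = 0.107288
  V(1,1) = exp(-r*dt) * [p*0.181567 + (1-p)*0.479469] = 0.343569
  V(0,0) = exp(-r*dt) * [p*0.107288 + (1-p)*0.343569] = 0.236435

Answer: Price = V(0,0) = 0.2364


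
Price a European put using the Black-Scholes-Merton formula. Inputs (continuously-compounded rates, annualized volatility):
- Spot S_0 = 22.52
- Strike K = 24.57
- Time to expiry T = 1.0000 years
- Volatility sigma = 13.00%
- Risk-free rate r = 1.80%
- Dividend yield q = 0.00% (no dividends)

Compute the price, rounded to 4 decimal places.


d1 = (ln(S/K) + (r - q + 0.5*sigma^2) * T) / (sigma * sqrt(T)) = -0.46671064
d2 = d1 - sigma * sqrt(T) = -0.59671064
exp(-rT) = 0.98216103; exp(-qT) = 1.00000000
P = K * exp(-rT) * N(-d2) - S_0 * exp(-qT) * N(-d1)
N(-d1) = 0.67964654; N(-d2) = 0.72464971
P = 24.5700 * 0.98216103 * 0.72464971 - 22.5200 * 1.00000000 * 0.67964654 = 2.1814

Answer: Price = 2.1814


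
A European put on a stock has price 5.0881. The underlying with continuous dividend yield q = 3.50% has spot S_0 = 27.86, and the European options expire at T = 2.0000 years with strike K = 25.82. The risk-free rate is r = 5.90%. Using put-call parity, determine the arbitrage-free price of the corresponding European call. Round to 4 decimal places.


Answer: Call price = 8.1185

Derivation:
Put-call parity: C - P = S_0 * exp(-qT) - K * exp(-rT).
S_0 * exp(-qT) = 27.8600 * 0.93239382 = 25.97649182
K * exp(-rT) = 25.8200 * 0.88869605 = 22.94613208
C = P + S*exp(-qT) - K*exp(-rT)
C = 5.0881 + 25.97649182 - 22.94613208 = 8.1185


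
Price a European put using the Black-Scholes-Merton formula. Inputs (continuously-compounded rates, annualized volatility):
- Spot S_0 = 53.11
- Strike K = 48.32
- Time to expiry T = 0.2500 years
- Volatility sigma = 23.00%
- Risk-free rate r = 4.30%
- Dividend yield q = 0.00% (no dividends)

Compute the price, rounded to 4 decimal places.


Answer: Price = 0.5651

Derivation:
d1 = (ln(S/K) + (r - q + 0.5*sigma^2) * T) / (sigma * sqrt(T)) = 0.97288853
d2 = d1 - sigma * sqrt(T) = 0.85788853
exp(-rT) = 0.98930757; exp(-qT) = 1.00000000
P = K * exp(-rT) * N(-d2) - S_0 * exp(-qT) * N(-d1)
N(-d1) = 0.16530435; N(-d2) = 0.19547701
P = 48.3200 * 0.98930757 * 0.19547701 - 53.1100 * 1.00000000 * 0.16530435 = 0.5651


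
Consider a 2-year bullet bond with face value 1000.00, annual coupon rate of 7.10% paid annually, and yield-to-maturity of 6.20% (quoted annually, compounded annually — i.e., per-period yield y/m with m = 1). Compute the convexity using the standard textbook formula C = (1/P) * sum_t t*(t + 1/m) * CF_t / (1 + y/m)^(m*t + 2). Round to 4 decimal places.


Coupon per period c = face * coupon_rate / m = 71.000000
Periods per year m = 1; per-period yield y/m = 0.062000
Number of cashflows N = 2
Cashflows (t years, CF_t, discount factor 1/(1+y/m)^(m*t), PV):
  t = 1.0000: CF_t = 71.000000, DF = 0.941620, PV = 66.854991
  t = 2.0000: CF_t = 1071.000000, DF = 0.886647, PV = 949.599413
Price P = sum_t PV_t = 1016.454403
Convexity numerator sum_t t*(t + 1/m) * CF_t / (1+y/m)^(m*t + 2):
  t = 1.0000: term = 118.553613
  t = 2.0000: term = 5051.759353
Convexity = (1/P) * sum = 5170.312966 / 1016.454403 = 5.086616

Answer: Convexity = 5.0866


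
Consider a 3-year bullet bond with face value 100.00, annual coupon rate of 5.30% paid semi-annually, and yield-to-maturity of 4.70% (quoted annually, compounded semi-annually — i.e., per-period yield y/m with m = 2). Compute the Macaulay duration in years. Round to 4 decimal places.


Answer: Macaulay duration = 2.8147 years

Derivation:
Coupon per period c = face * coupon_rate / m = 2.650000
Periods per year m = 2; per-period yield y/m = 0.023500
Number of cashflows N = 6
Cashflows (t years, CF_t, discount factor 1/(1+y/m)^(m*t), PV):
  t = 0.5000: CF_t = 2.650000, DF = 0.977040, PV = 2.589155
  t = 1.0000: CF_t = 2.650000, DF = 0.954606, PV = 2.529707
  t = 1.5000: CF_t = 2.650000, DF = 0.932688, PV = 2.471624
  t = 2.0000: CF_t = 2.650000, DF = 0.911273, PV = 2.414874
  t = 2.5000: CF_t = 2.650000, DF = 0.890350, PV = 2.359428
  t = 3.0000: CF_t = 102.650000, DF = 0.869907, PV = 89.295973
Price P = sum_t PV_t = 101.660759
Macaulay numerator sum_t t * PV_t:
  t * PV_t at t = 0.5000: 1.294577
  t * PV_t at t = 1.0000: 2.529707
  t * PV_t at t = 1.5000: 3.707435
  t * PV_t at t = 2.0000: 4.829748
  t * PV_t at t = 2.5000: 5.898569
  t * PV_t at t = 3.0000: 267.887918
Macaulay duration D = (sum_t t * PV_t) / P = 286.147954 / 101.660759 = 2.814734


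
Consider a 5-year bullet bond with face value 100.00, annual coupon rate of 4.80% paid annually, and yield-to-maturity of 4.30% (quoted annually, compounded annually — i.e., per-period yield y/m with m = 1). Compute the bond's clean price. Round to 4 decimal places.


Coupon per period c = face * coupon_rate / m = 4.800000
Periods per year m = 1; per-period yield y/m = 0.043000
Number of cashflows N = 5
Cashflows (t years, CF_t, discount factor 1/(1+y/m)^(m*t), PV):
  t = 1.0000: CF_t = 4.800000, DF = 0.958773, PV = 4.602109
  t = 2.0000: CF_t = 4.800000, DF = 0.919245, PV = 4.412377
  t = 3.0000: CF_t = 4.800000, DF = 0.881347, PV = 4.230467
  t = 4.0000: CF_t = 4.800000, DF = 0.845012, PV = 4.056057
  t = 5.0000: CF_t = 104.800000, DF = 0.810174, PV = 84.906266
Price P = sum_t PV_t = 102.207276

Answer: Price = 102.2073


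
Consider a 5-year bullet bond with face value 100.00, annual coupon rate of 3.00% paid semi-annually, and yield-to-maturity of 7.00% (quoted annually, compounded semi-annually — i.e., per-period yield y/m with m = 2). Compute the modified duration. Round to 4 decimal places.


Answer: Modified duration = 4.4851

Derivation:
Coupon per period c = face * coupon_rate / m = 1.500000
Periods per year m = 2; per-period yield y/m = 0.035000
Number of cashflows N = 10
Cashflows (t years, CF_t, discount factor 1/(1+y/m)^(m*t), PV):
  t = 0.5000: CF_t = 1.500000, DF = 0.966184, PV = 1.449275
  t = 1.0000: CF_t = 1.500000, DF = 0.933511, PV = 1.400266
  t = 1.5000: CF_t = 1.500000, DF = 0.901943, PV = 1.352914
  t = 2.0000: CF_t = 1.500000, DF = 0.871442, PV = 1.307163
  t = 2.5000: CF_t = 1.500000, DF = 0.841973, PV = 1.262960
  t = 3.0000: CF_t = 1.500000, DF = 0.813501, PV = 1.220251
  t = 3.5000: CF_t = 1.500000, DF = 0.785991, PV = 1.178986
  t = 4.0000: CF_t = 1.500000, DF = 0.759412, PV = 1.139117
  t = 4.5000: CF_t = 1.500000, DF = 0.733731, PV = 1.100596
  t = 5.0000: CF_t = 101.500000, DF = 0.708919, PV = 71.955260
Price P = sum_t PV_t = 83.366789
First compute Macaulay numerator sum_t t * PV_t:
  t * PV_t at t = 0.5000: 0.724638
  t * PV_t at t = 1.0000: 1.400266
  t * PV_t at t = 1.5000: 2.029371
  t * PV_t at t = 2.0000: 2.614327
  t * PV_t at t = 2.5000: 3.157399
  t * PV_t at t = 3.0000: 3.660753
  t * PV_t at t = 3.5000: 4.126453
  t * PV_t at t = 4.0000: 4.556469
  t * PV_t at t = 4.5000: 4.952684
  t * PV_t at t = 5.0000: 359.776298
Macaulay duration D = 386.998658 / 83.366789 = 4.642120
Modified duration = D / (1 + y/m) = 4.642120 / (1 + 0.035000) = 4.485140


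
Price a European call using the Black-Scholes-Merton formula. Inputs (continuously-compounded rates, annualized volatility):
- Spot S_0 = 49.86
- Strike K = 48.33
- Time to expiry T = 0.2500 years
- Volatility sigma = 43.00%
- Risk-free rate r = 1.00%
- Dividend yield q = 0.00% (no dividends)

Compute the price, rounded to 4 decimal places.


Answer: Price = 5.0742

Derivation:
d1 = (ln(S/K) + (r - q + 0.5*sigma^2) * T) / (sigma * sqrt(T)) = 0.26408880
d2 = d1 - sigma * sqrt(T) = 0.04908880
exp(-rT) = 0.99750312; exp(-qT) = 1.00000000
C = S_0 * exp(-qT) * N(d1) - K * exp(-rT) * N(d2)
N(d1) = 0.60414425; N(d2) = 0.51957574
C = 49.8600 * 1.00000000 * 0.60414425 - 48.3300 * 0.99750312 * 0.51957574 = 5.0742


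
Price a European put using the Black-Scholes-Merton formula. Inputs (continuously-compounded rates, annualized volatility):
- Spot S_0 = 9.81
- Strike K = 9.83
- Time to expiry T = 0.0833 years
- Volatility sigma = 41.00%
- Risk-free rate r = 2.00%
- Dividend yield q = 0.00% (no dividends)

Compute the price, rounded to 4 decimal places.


Answer: Price = 0.4647

Derivation:
d1 = (ln(S/K) + (r - q + 0.5*sigma^2) * T) / (sigma * sqrt(T)) = 0.05603422
d2 = d1 - sigma * sqrt(T) = -0.06229891
exp(-rT) = 0.99833539; exp(-qT) = 1.00000000
P = K * exp(-rT) * N(-d2) - S_0 * exp(-qT) * N(-d1)
N(-d1) = 0.47765727; N(-d2) = 0.52483760
P = 9.8300 * 0.99833539 * 0.52483760 - 9.8100 * 1.00000000 * 0.47765727 = 0.4647


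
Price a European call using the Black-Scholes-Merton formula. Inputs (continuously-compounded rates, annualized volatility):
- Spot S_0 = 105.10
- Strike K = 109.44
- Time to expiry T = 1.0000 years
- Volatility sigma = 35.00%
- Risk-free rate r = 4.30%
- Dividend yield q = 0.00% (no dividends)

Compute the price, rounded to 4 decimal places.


Answer: Price = 14.7155

Derivation:
d1 = (ln(S/K) + (r - q + 0.5*sigma^2) * T) / (sigma * sqrt(T)) = 0.18224521
d2 = d1 - sigma * sqrt(T) = -0.16775479
exp(-rT) = 0.95791139; exp(-qT) = 1.00000000
C = S_0 * exp(-qT) * N(d1) - K * exp(-rT) * N(d2)
N(d1) = 0.57230485; N(d2) = 0.43338810
C = 105.1000 * 1.00000000 * 0.57230485 - 109.4400 * 0.95791139 * 0.43338810 = 14.7155


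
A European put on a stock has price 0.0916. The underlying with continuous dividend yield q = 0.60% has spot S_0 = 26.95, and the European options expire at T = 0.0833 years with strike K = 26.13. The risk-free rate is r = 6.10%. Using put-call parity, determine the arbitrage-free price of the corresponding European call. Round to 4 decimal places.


Answer: Call price = 1.0306

Derivation:
Put-call parity: C - P = S_0 * exp(-qT) - K * exp(-rT).
S_0 * exp(-qT) = 26.9500 * 0.99950032 = 26.93653376
K * exp(-rT) = 26.1300 * 0.99493159 = 25.99756239
C = P + S*exp(-qT) - K*exp(-rT)
C = 0.0916 + 26.93653376 - 25.99756239 = 1.0306


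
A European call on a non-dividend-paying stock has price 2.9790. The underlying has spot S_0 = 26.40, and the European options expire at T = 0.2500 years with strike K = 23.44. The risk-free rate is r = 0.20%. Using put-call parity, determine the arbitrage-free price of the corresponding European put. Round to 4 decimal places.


Answer: Put price = 0.0073

Derivation:
Put-call parity: C - P = S_0 * exp(-qT) - K * exp(-rT).
S_0 * exp(-qT) = 26.4000 * 1.00000000 = 26.40000000
K * exp(-rT) = 23.4400 * 0.99950012 = 23.42828293
P = C - S*exp(-qT) + K*exp(-rT)
P = 2.9790 - 26.40000000 + 23.42828293 = 0.0073


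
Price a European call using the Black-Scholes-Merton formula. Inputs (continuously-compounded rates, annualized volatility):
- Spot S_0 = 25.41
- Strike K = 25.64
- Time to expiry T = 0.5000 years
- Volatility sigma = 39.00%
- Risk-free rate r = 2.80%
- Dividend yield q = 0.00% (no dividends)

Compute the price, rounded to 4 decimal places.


Answer: Price = 2.8434

Derivation:
d1 = (ln(S/K) + (r - q + 0.5*sigma^2) * T) / (sigma * sqrt(T)) = 0.15597748
d2 = d1 - sigma * sqrt(T) = -0.11979417
exp(-rT) = 0.98609754; exp(-qT) = 1.00000000
C = S_0 * exp(-qT) * N(d1) - K * exp(-rT) * N(d2)
N(d1) = 0.56197461; N(d2) = 0.45232310
C = 25.4100 * 1.00000000 * 0.56197461 - 25.6400 * 0.98609754 * 0.45232310 = 2.8434


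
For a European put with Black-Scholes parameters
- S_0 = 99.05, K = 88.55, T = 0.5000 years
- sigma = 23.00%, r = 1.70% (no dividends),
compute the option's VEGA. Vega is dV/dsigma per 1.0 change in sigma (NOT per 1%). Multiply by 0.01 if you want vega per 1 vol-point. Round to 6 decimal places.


d1 = 0.8225952048; d2 = 0.6599606451
phi(d1) = 0.2844294689; exp(-qT) = 1.0000000000; exp(-rT) = 0.9915360229
Vega = S * exp(-qT) * phi(d1) * sqrt(T) = 99.0500 * 1.0000000000 * 0.2844294689 * 0.7071067812 = 19.921135

Answer: Vega = 19.921135


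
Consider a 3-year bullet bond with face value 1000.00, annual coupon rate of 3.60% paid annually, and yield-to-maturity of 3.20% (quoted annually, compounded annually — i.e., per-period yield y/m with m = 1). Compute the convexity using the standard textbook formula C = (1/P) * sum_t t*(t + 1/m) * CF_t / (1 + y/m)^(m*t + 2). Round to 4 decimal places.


Answer: Convexity = 10.7552

Derivation:
Coupon per period c = face * coupon_rate / m = 36.000000
Periods per year m = 1; per-period yield y/m = 0.032000
Number of cashflows N = 3
Cashflows (t years, CF_t, discount factor 1/(1+y/m)^(m*t), PV):
  t = 1.0000: CF_t = 36.000000, DF = 0.968992, PV = 34.883721
  t = 2.0000: CF_t = 36.000000, DF = 0.938946, PV = 33.802055
  t = 3.0000: CF_t = 1036.000000, DF = 0.909831, PV = 942.585302
Price P = sum_t PV_t = 1011.271078
Convexity numerator sum_t t*(t + 1/m) * CF_t / (1+y/m)^(m*t + 2):
  t = 1.0000: term = 65.507859
  t = 2.0000: term = 190.429822
  t = 3.0000: term = 10620.440129
Convexity = (1/P) * sum = 10876.377810 / 1011.271078 = 10.755156


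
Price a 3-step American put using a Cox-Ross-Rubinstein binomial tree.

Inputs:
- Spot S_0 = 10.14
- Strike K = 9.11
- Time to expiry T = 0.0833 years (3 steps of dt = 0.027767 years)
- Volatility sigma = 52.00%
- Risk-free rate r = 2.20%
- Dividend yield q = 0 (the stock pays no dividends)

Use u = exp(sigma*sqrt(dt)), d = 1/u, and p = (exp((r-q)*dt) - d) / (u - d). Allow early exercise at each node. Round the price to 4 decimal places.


Answer: Price = V(0,0) = 0.1793

Derivation:
dt = T/N = 0.027767
u = exp(sigma*sqrt(dt)) = 1.090514; d = 1/u = 0.916999
p = (exp((r-q)*dt) - d) / (u - d) = 0.481873
Discount per step: exp(-r*dt) = 0.999389
Stock lattice S(k, i) with i counting down-moves:
  k=0: S(0,0) = 10.1400
  k=1: S(1,0) = 11.0578; S(1,1) = 9.2984
  k=2: S(2,0) = 12.0587; S(2,1) = 10.1400; S(2,2) = 8.5266
  k=3: S(3,0) = 13.1502; S(3,1) = 11.0578; S(3,2) = 9.2984; S(3,3) = 7.8189
Terminal payoffs V(N, i) = max(K - S_T, 0):
  V(3,0) = 0.000000; V(3,1) = 0.000000; V(3,2) = 0.000000; V(3,3) = 1.291130
Backward induction: V(k, i) = exp(-r*dt) * [p * V(k+1, i) + (1-p) * V(k+1, i+1)]; then take max(V_cont, immediate exercise) for American.
  V(2,0) = exp(-r*dt) * [p*0.000000 + (1-p)*0.000000] = 0.000000; exercise = 0.000000; V(2,0) = max -> 0.000000
  V(2,1) = exp(-r*dt) * [p*0.000000 + (1-p)*0.000000] = 0.000000; exercise = 0.000000; V(2,1) = max -> 0.000000
  V(2,2) = exp(-r*dt) * [p*0.000000 + (1-p)*1.291130] = 0.668561; exercise = 0.583412; V(2,2) = max -> 0.668561
  V(1,0) = exp(-r*dt) * [p*0.000000 + (1-p)*0.000000] = 0.000000; exercise = 0.000000; V(1,0) = max -> 0.000000
  V(1,1) = exp(-r*dt) * [p*0.000000 + (1-p)*0.668561] = 0.346188; exercise = 0.000000; V(1,1) = max -> 0.346188
  V(0,0) = exp(-r*dt) * [p*0.000000 + (1-p)*0.346188] = 0.179260; exercise = 0.000000; V(0,0) = max -> 0.179260


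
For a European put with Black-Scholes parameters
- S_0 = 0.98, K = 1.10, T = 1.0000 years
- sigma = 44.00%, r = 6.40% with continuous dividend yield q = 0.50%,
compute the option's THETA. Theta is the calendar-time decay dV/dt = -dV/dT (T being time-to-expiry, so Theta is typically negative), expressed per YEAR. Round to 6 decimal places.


d1 = 0.0915616202; d2 = -0.3484383798
phi(d1) = 0.3972735081; exp(-qT) = 0.9950124792; exp(-rT) = 0.9380049995
Theta = -S*exp(-qT)*phi(d1)*sigma/(2*sqrt(T)) + r*K*exp(-rT)*N(-d2) - q*S*exp(-qT)*N(-d1)
N(-d1) = 0.4635231730; N(-d2) = 0.6362445083; sqrt(T) = 1.0000000000
Term 1 = -0.9800 * 0.9950124792 * 0.3972735081 * 0.4400 / (2 * 1.0000000000) = -0.0852249764
Term 2 = 0.0640 * 1.1000 * 0.9380049995 * 0.6362445083 = 0.0420147573
Term 3 = -0.0050 * 0.9800 * 0.9950124792 * 0.4635231730 = -0.0022599356
Theta = -0.0852249764 + (0.0420147573) + (-0.0022599356) = -0.045470

Answer: Theta = -0.045470


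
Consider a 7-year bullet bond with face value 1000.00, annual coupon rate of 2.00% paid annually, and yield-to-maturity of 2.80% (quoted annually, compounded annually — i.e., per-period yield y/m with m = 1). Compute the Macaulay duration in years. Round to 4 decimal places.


Answer: Macaulay duration = 6.5888 years

Derivation:
Coupon per period c = face * coupon_rate / m = 20.000000
Periods per year m = 1; per-period yield y/m = 0.028000
Number of cashflows N = 7
Cashflows (t years, CF_t, discount factor 1/(1+y/m)^(m*t), PV):
  t = 1.0000: CF_t = 20.000000, DF = 0.972763, PV = 19.455253
  t = 2.0000: CF_t = 20.000000, DF = 0.946267, PV = 18.925343
  t = 3.0000: CF_t = 20.000000, DF = 0.920493, PV = 18.409867
  t = 4.0000: CF_t = 20.000000, DF = 0.895422, PV = 17.908431
  t = 5.0000: CF_t = 20.000000, DF = 0.871033, PV = 17.420653
  t = 6.0000: CF_t = 20.000000, DF = 0.847308, PV = 16.946160
  t = 7.0000: CF_t = 1020.000000, DF = 0.824230, PV = 840.714173
Price P = sum_t PV_t = 949.779881
Macaulay numerator sum_t t * PV_t:
  t * PV_t at t = 1.0000: 19.455253
  t * PV_t at t = 2.0000: 37.850687
  t * PV_t at t = 3.0000: 55.229601
  t * PV_t at t = 4.0000: 71.633724
  t * PV_t at t = 5.0000: 87.103263
  t * PV_t at t = 6.0000: 101.676961
  t * PV_t at t = 7.0000: 5884.999214
Macaulay duration D = (sum_t t * PV_t) / P = 6257.948703 / 949.779881 = 6.588841


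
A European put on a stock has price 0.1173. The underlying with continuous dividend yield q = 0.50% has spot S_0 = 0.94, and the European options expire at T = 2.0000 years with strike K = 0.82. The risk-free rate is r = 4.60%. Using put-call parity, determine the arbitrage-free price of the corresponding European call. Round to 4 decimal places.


Answer: Call price = 0.3000

Derivation:
Put-call parity: C - P = S_0 * exp(-qT) - K * exp(-rT).
S_0 * exp(-qT) = 0.9400 * 0.99004983 = 0.93064684
K * exp(-rT) = 0.8200 * 0.91210515 = 0.74792622
C = P + S*exp(-qT) - K*exp(-rT)
C = 0.1173 + 0.93064684 - 0.74792622 = 0.3000


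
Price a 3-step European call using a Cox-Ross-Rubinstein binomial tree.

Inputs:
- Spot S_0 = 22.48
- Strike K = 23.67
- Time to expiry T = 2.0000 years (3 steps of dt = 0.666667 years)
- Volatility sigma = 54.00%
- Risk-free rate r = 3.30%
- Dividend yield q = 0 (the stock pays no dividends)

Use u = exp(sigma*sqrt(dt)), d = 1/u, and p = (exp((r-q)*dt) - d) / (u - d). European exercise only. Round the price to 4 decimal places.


dt = T/N = 0.666667
u = exp(sigma*sqrt(dt)) = 1.554118; d = 1/u = 0.643452
p = (exp((r-q)*dt) - d) / (u - d) = 0.415950
Discount per step: exp(-r*dt) = 0.978240
Stock lattice S(k, i) with i counting down-moves:
  k=0: S(0,0) = 22.4800
  k=1: S(1,0) = 34.9366; S(1,1) = 14.4648
  k=2: S(2,0) = 54.2956; S(2,1) = 22.4800; S(2,2) = 9.3074
  k=3: S(3,0) = 84.3817; S(3,1) = 34.9366; S(3,2) = 14.4648; S(3,3) = 5.9889
Terminal payoffs V(N, i) = max(S_T - K, 0):
  V(3,0) = 60.711694; V(3,1) = 11.266572; V(3,2) = 0.000000; V(3,3) = 0.000000
Backward induction: V(k, i) = exp(-r*dt) * [p * V(k+1, i) + (1-p) * V(k+1, i+1)].
  V(2,0) = exp(-r*dt) * [p*60.711694 + (1-p)*11.266572] = 31.140607
  V(2,1) = exp(-r*dt) * [p*11.266572 + (1-p)*0.000000] = 4.584362
  V(2,2) = exp(-r*dt) * [p*0.000000 + (1-p)*0.000000] = 0.000000
  V(1,0) = exp(-r*dt) * [p*31.140607 + (1-p)*4.584362] = 15.290329
  V(1,1) = exp(-r*dt) * [p*4.584362 + (1-p)*0.000000] = 1.865374
  V(0,0) = exp(-r*dt) * [p*15.290329 + (1-p)*1.865374] = 7.287391

Answer: Price = V(0,0) = 7.2874


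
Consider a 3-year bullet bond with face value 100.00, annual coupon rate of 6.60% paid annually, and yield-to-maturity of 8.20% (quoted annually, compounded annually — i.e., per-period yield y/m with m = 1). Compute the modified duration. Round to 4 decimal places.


Coupon per period c = face * coupon_rate / m = 6.600000
Periods per year m = 1; per-period yield y/m = 0.082000
Number of cashflows N = 3
Cashflows (t years, CF_t, discount factor 1/(1+y/m)^(m*t), PV):
  t = 1.0000: CF_t = 6.600000, DF = 0.924214, PV = 6.099815
  t = 2.0000: CF_t = 6.600000, DF = 0.854172, PV = 5.637537
  t = 3.0000: CF_t = 106.600000, DF = 0.789438, PV = 84.154128
Price P = sum_t PV_t = 95.891480
First compute Macaulay numerator sum_t t * PV_t:
  t * PV_t at t = 1.0000: 6.099815
  t * PV_t at t = 2.0000: 11.275074
  t * PV_t at t = 3.0000: 252.462383
Macaulay duration D = 269.837272 / 95.891480 = 2.813986
Modified duration = D / (1 + y/m) = 2.813986 / (1 + 0.082000) = 2.600726

Answer: Modified duration = 2.6007


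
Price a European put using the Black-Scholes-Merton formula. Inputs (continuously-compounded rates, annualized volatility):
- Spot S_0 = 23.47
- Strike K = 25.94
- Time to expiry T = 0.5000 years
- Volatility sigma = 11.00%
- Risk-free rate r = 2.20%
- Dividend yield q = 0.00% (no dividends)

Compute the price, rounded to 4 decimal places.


Answer: Price = 2.3059

Derivation:
d1 = (ln(S/K) + (r - q + 0.5*sigma^2) * T) / (sigma * sqrt(T)) = -1.10614860
d2 = d1 - sigma * sqrt(T) = -1.18393034
exp(-rT) = 0.98906028; exp(-qT) = 1.00000000
P = K * exp(-rT) * N(-d2) - S_0 * exp(-qT) * N(-d1)
N(-d1) = 0.86566890; N(-d2) = 0.88177968
P = 25.9400 * 0.98906028 * 0.88177968 - 23.4700 * 1.00000000 * 0.86566890 = 2.3059


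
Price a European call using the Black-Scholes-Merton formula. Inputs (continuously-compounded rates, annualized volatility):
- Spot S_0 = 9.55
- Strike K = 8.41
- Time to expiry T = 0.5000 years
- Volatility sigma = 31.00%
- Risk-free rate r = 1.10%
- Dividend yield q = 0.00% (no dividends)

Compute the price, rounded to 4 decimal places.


Answer: Price = 1.5128

Derivation:
d1 = (ln(S/K) + (r - q + 0.5*sigma^2) * T) / (sigma * sqrt(T)) = 0.71460978
d2 = d1 - sigma * sqrt(T) = 0.49540668
exp(-rT) = 0.99451510; exp(-qT) = 1.00000000
C = S_0 * exp(-qT) * N(d1) - K * exp(-rT) * N(d2)
N(d1) = 0.76257490; N(d2) = 0.68984346
C = 9.5500 * 1.00000000 * 0.76257490 - 8.4100 * 0.99451510 * 0.68984346 = 1.5128


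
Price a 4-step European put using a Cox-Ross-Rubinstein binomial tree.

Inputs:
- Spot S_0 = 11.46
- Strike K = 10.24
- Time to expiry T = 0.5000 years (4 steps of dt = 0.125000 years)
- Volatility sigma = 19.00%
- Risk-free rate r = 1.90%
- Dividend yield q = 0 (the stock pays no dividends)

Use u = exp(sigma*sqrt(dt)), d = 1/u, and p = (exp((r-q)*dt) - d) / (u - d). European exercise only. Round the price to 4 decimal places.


dt = T/N = 0.125000
u = exp(sigma*sqrt(dt)) = 1.069483; d = 1/u = 0.935031
p = (exp((r-q)*dt) - d) / (u - d) = 0.500898
Discount per step: exp(-r*dt) = 0.997628
Stock lattice S(k, i) with i counting down-moves:
  k=0: S(0,0) = 11.4600
  k=1: S(1,0) = 12.2563; S(1,1) = 10.7155
  k=2: S(2,0) = 13.1079; S(2,1) = 11.4600; S(2,2) = 10.0193
  k=3: S(3,0) = 14.0186; S(3,1) = 12.2563; S(3,2) = 10.7155; S(3,3) = 9.3684
  k=4: S(4,0) = 14.9927; S(4,1) = 13.1079; S(4,2) = 11.4600; S(4,3) = 10.0193; S(4,4) = 8.7597
Terminal payoffs V(N, i) = max(K - S_T, 0):
  V(4,0) = 0.000000; V(4,1) = 0.000000; V(4,2) = 0.000000; V(4,3) = 0.220708; V(4,4) = 1.480296
Backward induction: V(k, i) = exp(-r*dt) * [p * V(k+1, i) + (1-p) * V(k+1, i+1)].
  V(3,0) = exp(-r*dt) * [p*0.000000 + (1-p)*0.000000] = 0.000000
  V(3,1) = exp(-r*dt) * [p*0.000000 + (1-p)*0.000000] = 0.000000
  V(3,2) = exp(-r*dt) * [p*0.000000 + (1-p)*0.220708] = 0.109895
  V(3,3) = exp(-r*dt) * [p*0.220708 + (1-p)*1.480296] = 0.847356
  V(2,0) = exp(-r*dt) * [p*0.000000 + (1-p)*0.000000] = 0.000000
  V(2,1) = exp(-r*dt) * [p*0.000000 + (1-p)*0.109895] = 0.054719
  V(2,2) = exp(-r*dt) * [p*0.109895 + (1-p)*0.847356] = 0.476829
  V(1,0) = exp(-r*dt) * [p*0.000000 + (1-p)*0.054719] = 0.027245
  V(1,1) = exp(-r*dt) * [p*0.054719 + (1-p)*0.476829] = 0.264765
  V(0,0) = exp(-r*dt) * [p*0.027245 + (1-p)*0.264765] = 0.145446

Answer: Price = V(0,0) = 0.1454


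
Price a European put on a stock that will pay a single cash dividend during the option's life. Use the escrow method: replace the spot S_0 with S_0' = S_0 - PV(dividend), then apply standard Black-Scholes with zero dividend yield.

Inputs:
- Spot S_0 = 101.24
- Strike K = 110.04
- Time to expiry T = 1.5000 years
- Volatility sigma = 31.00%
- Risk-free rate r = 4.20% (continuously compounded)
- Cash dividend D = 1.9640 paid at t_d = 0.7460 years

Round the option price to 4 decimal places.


PV(D) = D * exp(-r * t_d) = 1.9640 * 0.96915376 = 1.90341799
S_0' = S_0 - PV(D) = 101.2400 - 1.90341799 = 99.33658201
d1 = (ln(S_0'/K) + (r + sigma^2/2)*T) / (sigma*sqrt(T)) = 0.08624565
d2 = d1 - sigma*sqrt(T) = -0.29342526
exp(-rT) = 0.93894347
N(-d1) = 0.46563557; N(-d2) = 0.61540144
P = K * exp(-rT) * N(-d2) - S_0' * N(-d1) = 110.0400 * 0.93894347 * 0.61540144 - 99.33658201 * 0.46563557 = 17.3295

Answer: Price = 17.3295


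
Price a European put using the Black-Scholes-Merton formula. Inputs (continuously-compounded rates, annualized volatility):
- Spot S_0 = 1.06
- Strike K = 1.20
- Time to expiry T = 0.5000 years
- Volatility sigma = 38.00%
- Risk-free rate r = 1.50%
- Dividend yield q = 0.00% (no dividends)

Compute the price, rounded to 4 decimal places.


d1 = (ln(S/K) + (r - q + 0.5*sigma^2) * T) / (sigma * sqrt(T)) = -0.29941375
d2 = d1 - sigma * sqrt(T) = -0.56811433
exp(-rT) = 0.99252805; exp(-qT) = 1.00000000
P = K * exp(-rT) * N(-d2) - S_0 * exp(-qT) * N(-d1)
N(-d1) = 0.61768782; N(-d2) = 0.71502133
P = 1.2000 * 0.99252805 * 0.71502133 - 1.0600 * 1.00000000 * 0.61768782 = 0.1969

Answer: Price = 0.1969


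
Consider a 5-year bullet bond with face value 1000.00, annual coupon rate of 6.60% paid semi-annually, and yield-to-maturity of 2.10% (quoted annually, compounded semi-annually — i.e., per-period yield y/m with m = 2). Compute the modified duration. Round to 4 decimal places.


Answer: Modified duration = 4.3647

Derivation:
Coupon per period c = face * coupon_rate / m = 33.000000
Periods per year m = 2; per-period yield y/m = 0.010500
Number of cashflows N = 10
Cashflows (t years, CF_t, discount factor 1/(1+y/m)^(m*t), PV):
  t = 0.5000: CF_t = 33.000000, DF = 0.989609, PV = 32.657100
  t = 1.0000: CF_t = 33.000000, DF = 0.979326, PV = 32.317764
  t = 1.5000: CF_t = 33.000000, DF = 0.969150, PV = 31.981953
  t = 2.0000: CF_t = 33.000000, DF = 0.959080, PV = 31.649632
  t = 2.5000: CF_t = 33.000000, DF = 0.949114, PV = 31.320764
  t = 3.0000: CF_t = 33.000000, DF = 0.939252, PV = 30.995313
  t = 3.5000: CF_t = 33.000000, DF = 0.929492, PV = 30.673244
  t = 4.0000: CF_t = 33.000000, DF = 0.919834, PV = 30.354522
  t = 4.5000: CF_t = 33.000000, DF = 0.910276, PV = 30.039111
  t = 5.0000: CF_t = 1033.000000, DF = 0.900818, PV = 930.544492
Price P = sum_t PV_t = 1212.533898
First compute Macaulay numerator sum_t t * PV_t:
  t * PV_t at t = 0.5000: 16.328550
  t * PV_t at t = 1.0000: 32.317764
  t * PV_t at t = 1.5000: 47.972930
  t * PV_t at t = 2.0000: 63.299265
  t * PV_t at t = 2.5000: 78.301911
  t * PV_t at t = 3.0000: 92.985940
  t * PV_t at t = 3.5000: 107.356355
  t * PV_t at t = 4.0000: 121.418088
  t * PV_t at t = 4.5000: 135.176001
  t * PV_t at t = 5.0000: 4652.722462
Macaulay duration D = 5347.879265 / 1212.533898 = 4.410499
Modified duration = D / (1 + y/m) = 4.410499 / (1 + 0.010500) = 4.364670


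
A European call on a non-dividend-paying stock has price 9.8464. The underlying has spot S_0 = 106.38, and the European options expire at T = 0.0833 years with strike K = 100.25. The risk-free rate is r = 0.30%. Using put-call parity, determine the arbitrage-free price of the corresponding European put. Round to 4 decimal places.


Put-call parity: C - P = S_0 * exp(-qT) - K * exp(-rT).
S_0 * exp(-qT) = 106.3800 * 1.00000000 = 106.38000000
K * exp(-rT) = 100.2500 * 0.99975013 = 100.22495066
P = C - S*exp(-qT) + K*exp(-rT)
P = 9.8464 - 106.38000000 + 100.22495066 = 3.6914

Answer: Put price = 3.6914


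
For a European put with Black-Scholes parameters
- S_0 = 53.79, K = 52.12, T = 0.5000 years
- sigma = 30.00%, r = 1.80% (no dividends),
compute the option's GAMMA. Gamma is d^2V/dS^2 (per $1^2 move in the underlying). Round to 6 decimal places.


Answer: Gamma = 0.033452

Derivation:
d1 = 0.2971678663; d2 = 0.0850358320
phi(d1) = 0.3817104647; exp(-qT) = 1.0000000000; exp(-rT) = 0.9910403788
Gamma = exp(-qT) * phi(d1) / (S * sigma * sqrt(T)) = 1.0000000000 * 0.3817104647 / (53.7900 * 0.3000 * 0.7071067812) = 0.033452


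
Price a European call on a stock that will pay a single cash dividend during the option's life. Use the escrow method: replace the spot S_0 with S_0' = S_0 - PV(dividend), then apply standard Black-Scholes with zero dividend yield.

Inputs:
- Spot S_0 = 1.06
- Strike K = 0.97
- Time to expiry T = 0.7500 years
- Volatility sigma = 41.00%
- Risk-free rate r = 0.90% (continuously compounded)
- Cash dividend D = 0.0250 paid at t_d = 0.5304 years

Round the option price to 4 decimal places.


Answer: Price = 0.1795

Derivation:
PV(D) = D * exp(-r * t_d) = 0.0250 * 0.99523778 = 0.02488094
S_0' = S_0 - PV(D) = 1.0600 - 0.02488094 = 1.03511906
d1 = (ln(S_0'/K) + (r + sigma^2/2)*T) / (sigma*sqrt(T)) = 0.37953924
d2 = d1 - sigma*sqrt(T) = 0.02446883
exp(-rT) = 0.99327273
N(d1) = 0.64785627; N(d2) = 0.50976068
C = S_0' * N(d1) - K * exp(-rT) * N(d2) = 1.03511906 * 0.64785627 - 0.9700 * 0.99327273 * 0.50976068 = 0.1795


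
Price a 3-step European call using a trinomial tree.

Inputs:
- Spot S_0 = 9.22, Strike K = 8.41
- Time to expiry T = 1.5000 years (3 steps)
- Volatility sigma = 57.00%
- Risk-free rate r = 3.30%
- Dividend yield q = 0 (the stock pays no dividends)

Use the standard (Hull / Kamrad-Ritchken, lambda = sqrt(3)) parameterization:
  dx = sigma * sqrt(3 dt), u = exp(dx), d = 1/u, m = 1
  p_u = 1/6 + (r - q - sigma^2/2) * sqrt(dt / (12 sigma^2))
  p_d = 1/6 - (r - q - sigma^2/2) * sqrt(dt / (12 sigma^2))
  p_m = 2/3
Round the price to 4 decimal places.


dt = T/N = 0.500000; dx = sigma*sqrt(3*dt) = 0.698105
u = exp(dx) = 2.009939; d = 1/u = 0.497527
p_u = 0.120309, p_m = 0.666667, p_d = 0.213024
Discount per step: exp(-r*dt) = 0.983635
Stock lattice S(k, j) with j the centered position index:
  k=0: S(0,+0) = 9.2200
  k=1: S(1,-1) = 4.5872; S(1,+0) = 9.2200; S(1,+1) = 18.5316
  k=2: S(2,-2) = 2.2823; S(2,-1) = 4.5872; S(2,+0) = 9.2200; S(2,+1) = 18.5316; S(2,+2) = 37.2475
  k=3: S(3,-3) = 1.1355; S(3,-2) = 2.2823; S(3,-1) = 4.5872; S(3,+0) = 9.2200; S(3,+1) = 18.5316; S(3,+2) = 37.2475; S(3,+3) = 74.8652
Terminal payoffs V(N, j) = max(S_T - K, 0):
  V(3,-3) = 0.000000; V(3,-2) = 0.000000; V(3,-1) = 0.000000; V(3,+0) = 0.810000; V(3,+1) = 10.121641; V(3,+2) = 28.837476; V(3,+3) = 66.455170
Backward induction: V(k, j) = exp(-r*dt) * [p_u * V(k+1, j+1) + p_m * V(k+1, j) + p_d * V(k+1, j-1)]
  V(2,-2) = exp(-r*dt) * [p_u*0.000000 + p_m*0.000000 + p_d*0.000000] = 0.000000
  V(2,-1) = exp(-r*dt) * [p_u*0.810000 + p_m*0.000000 + p_d*0.000000] = 0.095856
  V(2,+0) = exp(-r*dt) * [p_u*10.121641 + p_m*0.810000 + p_d*0.000000] = 1.728960
  V(2,+1) = exp(-r*dt) * [p_u*28.837476 + p_m*10.121641 + p_d*0.810000] = 10.219695
  V(2,+2) = exp(-r*dt) * [p_u*66.455170 + p_m*28.837476 + p_d*10.121641] = 28.895563
  V(1,-1) = exp(-r*dt) * [p_u*1.728960 + p_m*0.095856 + p_d*0.000000] = 0.267463
  V(1,+0) = exp(-r*dt) * [p_u*10.219695 + p_m*1.728960 + p_d*0.095856] = 2.363264
  V(1,+1) = exp(-r*dt) * [p_u*28.895563 + p_m*10.219695 + p_d*1.728960] = 10.483425
  V(0,+0) = exp(-r*dt) * [p_u*10.483425 + p_m*2.363264 + p_d*0.267463] = 2.846381

Answer: Price = V(0,0) = 2.8464


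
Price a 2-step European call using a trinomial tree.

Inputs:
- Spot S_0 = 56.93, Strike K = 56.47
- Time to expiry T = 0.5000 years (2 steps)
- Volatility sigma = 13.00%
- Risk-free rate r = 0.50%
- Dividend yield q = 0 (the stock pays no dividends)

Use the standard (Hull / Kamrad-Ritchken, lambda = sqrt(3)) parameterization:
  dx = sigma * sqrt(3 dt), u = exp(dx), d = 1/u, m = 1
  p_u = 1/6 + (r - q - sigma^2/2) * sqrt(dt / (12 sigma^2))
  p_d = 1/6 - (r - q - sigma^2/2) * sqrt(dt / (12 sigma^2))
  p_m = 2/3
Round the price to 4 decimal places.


dt = T/N = 0.250000; dx = sigma*sqrt(3*dt) = 0.112583
u = exp(dx) = 1.119165; d = 1/u = 0.893523
p_u = 0.162836, p_m = 0.666667, p_d = 0.170497
Discount per step: exp(-r*dt) = 0.998751
Stock lattice S(k, j) with j the centered position index:
  k=0: S(0,+0) = 56.9300
  k=1: S(1,-1) = 50.8683; S(1,+0) = 56.9300; S(1,+1) = 63.7141
  k=2: S(2,-2) = 45.4520; S(2,-1) = 50.8683; S(2,+0) = 56.9300; S(2,+1) = 63.7141; S(2,+2) = 71.3066
Terminal payoffs V(N, j) = max(S_T - K, 0):
  V(2,-2) = 0.000000; V(2,-1) = 0.000000; V(2,+0) = 0.460000; V(2,+1) = 7.244091; V(2,+2) = 14.836611
Backward induction: V(k, j) = exp(-r*dt) * [p_u * V(k+1, j+1) + p_m * V(k+1, j) + p_d * V(k+1, j-1)]
  V(1,-1) = exp(-r*dt) * [p_u*0.460000 + p_m*0.000000 + p_d*0.000000] = 0.074811
  V(1,+0) = exp(-r*dt) * [p_u*7.244091 + p_m*0.460000 + p_d*0.000000] = 1.484410
  V(1,+1) = exp(-r*dt) * [p_u*14.836611 + p_m*7.244091 + p_d*0.460000] = 7.314611
  V(0,+0) = exp(-r*dt) * [p_u*7.314611 + p_m*1.484410 + p_d*0.074811] = 2.190705

Answer: Price = V(0,0) = 2.1907
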